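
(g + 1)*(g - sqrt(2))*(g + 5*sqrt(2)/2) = g^3 + g^2 + 3*sqrt(2)*g^2/2 - 5*g + 3*sqrt(2)*g/2 - 5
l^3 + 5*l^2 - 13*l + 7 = (l - 1)^2*(l + 7)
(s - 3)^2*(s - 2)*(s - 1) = s^4 - 9*s^3 + 29*s^2 - 39*s + 18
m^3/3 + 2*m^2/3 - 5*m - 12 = (m/3 + 1)*(m - 4)*(m + 3)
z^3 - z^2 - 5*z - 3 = (z - 3)*(z + 1)^2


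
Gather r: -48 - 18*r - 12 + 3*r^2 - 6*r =3*r^2 - 24*r - 60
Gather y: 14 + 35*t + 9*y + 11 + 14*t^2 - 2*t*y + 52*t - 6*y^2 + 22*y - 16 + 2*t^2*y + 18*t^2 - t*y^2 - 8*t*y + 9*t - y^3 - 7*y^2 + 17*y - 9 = 32*t^2 + 96*t - y^3 + y^2*(-t - 13) + y*(2*t^2 - 10*t + 48)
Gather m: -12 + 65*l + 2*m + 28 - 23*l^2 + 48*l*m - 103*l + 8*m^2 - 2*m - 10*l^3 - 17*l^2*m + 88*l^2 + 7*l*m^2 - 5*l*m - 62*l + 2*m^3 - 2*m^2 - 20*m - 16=-10*l^3 + 65*l^2 - 100*l + 2*m^3 + m^2*(7*l + 6) + m*(-17*l^2 + 43*l - 20)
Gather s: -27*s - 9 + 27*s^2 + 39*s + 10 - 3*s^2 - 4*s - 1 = 24*s^2 + 8*s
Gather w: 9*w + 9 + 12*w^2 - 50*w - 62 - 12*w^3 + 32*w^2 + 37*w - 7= -12*w^3 + 44*w^2 - 4*w - 60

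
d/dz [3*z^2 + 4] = 6*z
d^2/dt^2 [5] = 0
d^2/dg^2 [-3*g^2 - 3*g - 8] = -6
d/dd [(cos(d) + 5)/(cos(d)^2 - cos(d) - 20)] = (cos(d)^2 + 10*cos(d) + 15)*sin(d)/(sin(d)^2 + cos(d) + 19)^2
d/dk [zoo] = 0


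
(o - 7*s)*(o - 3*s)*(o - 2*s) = o^3 - 12*o^2*s + 41*o*s^2 - 42*s^3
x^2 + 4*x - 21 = (x - 3)*(x + 7)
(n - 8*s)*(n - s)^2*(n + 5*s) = n^4 - 5*n^3*s - 33*n^2*s^2 + 77*n*s^3 - 40*s^4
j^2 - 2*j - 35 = (j - 7)*(j + 5)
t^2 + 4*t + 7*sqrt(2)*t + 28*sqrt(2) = (t + 4)*(t + 7*sqrt(2))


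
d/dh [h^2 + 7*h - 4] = 2*h + 7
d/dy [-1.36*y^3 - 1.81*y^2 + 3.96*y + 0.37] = -4.08*y^2 - 3.62*y + 3.96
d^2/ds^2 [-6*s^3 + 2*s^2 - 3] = 4 - 36*s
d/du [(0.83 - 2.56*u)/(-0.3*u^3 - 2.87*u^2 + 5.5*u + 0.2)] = (-1.536*u^3 - 6.6002*u^2 + 4.7642*u - 5.077)/(0.09*u^6 + 1.722*u^5 + 4.9369*u^4 - 31.69*u^3 + 29.102*u^2 + 2.2*u + 0.04)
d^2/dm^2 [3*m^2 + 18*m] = 6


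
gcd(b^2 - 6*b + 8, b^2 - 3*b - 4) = b - 4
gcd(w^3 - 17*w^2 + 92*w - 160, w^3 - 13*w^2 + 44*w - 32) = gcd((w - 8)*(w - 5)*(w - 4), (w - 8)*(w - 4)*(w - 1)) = w^2 - 12*w + 32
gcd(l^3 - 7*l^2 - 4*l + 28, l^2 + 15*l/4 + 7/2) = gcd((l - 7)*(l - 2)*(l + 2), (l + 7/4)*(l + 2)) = l + 2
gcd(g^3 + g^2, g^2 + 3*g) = g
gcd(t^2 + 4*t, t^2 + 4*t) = t^2 + 4*t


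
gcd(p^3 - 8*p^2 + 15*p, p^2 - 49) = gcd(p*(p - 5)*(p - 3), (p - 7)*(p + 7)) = 1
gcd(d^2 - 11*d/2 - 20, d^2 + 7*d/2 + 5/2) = d + 5/2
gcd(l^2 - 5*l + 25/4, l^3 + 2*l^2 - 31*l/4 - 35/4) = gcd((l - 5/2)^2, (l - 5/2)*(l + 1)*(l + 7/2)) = l - 5/2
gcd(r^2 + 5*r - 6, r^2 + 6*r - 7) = r - 1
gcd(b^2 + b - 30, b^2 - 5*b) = b - 5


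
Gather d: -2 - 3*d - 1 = -3*d - 3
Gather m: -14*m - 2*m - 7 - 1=-16*m - 8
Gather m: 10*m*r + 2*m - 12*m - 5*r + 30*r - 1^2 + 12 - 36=m*(10*r - 10) + 25*r - 25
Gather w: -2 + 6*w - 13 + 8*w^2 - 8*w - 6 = 8*w^2 - 2*w - 21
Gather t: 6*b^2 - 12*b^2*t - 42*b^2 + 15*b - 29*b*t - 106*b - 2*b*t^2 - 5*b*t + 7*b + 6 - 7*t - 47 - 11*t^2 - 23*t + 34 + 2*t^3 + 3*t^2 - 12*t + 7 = -36*b^2 - 84*b + 2*t^3 + t^2*(-2*b - 8) + t*(-12*b^2 - 34*b - 42)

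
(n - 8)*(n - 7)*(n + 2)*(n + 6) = n^4 - 7*n^3 - 52*n^2 + 268*n + 672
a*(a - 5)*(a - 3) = a^3 - 8*a^2 + 15*a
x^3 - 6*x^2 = x^2*(x - 6)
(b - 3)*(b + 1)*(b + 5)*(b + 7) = b^4 + 10*b^3 + 8*b^2 - 106*b - 105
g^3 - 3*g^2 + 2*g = g*(g - 2)*(g - 1)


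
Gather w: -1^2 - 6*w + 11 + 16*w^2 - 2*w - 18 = 16*w^2 - 8*w - 8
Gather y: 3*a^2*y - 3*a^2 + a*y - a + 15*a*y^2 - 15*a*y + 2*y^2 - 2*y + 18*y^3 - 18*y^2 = -3*a^2 - a + 18*y^3 + y^2*(15*a - 16) + y*(3*a^2 - 14*a - 2)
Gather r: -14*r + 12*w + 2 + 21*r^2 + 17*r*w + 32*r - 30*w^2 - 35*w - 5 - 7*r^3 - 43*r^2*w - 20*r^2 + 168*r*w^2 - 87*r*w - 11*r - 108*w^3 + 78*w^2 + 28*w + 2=-7*r^3 + r^2*(1 - 43*w) + r*(168*w^2 - 70*w + 7) - 108*w^3 + 48*w^2 + 5*w - 1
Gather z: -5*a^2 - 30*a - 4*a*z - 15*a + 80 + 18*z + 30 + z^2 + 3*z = -5*a^2 - 45*a + z^2 + z*(21 - 4*a) + 110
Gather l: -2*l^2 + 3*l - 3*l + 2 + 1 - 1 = 2 - 2*l^2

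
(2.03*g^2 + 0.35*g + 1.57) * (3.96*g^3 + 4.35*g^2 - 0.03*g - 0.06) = 8.0388*g^5 + 10.2165*g^4 + 7.6788*g^3 + 6.6972*g^2 - 0.0681*g - 0.0942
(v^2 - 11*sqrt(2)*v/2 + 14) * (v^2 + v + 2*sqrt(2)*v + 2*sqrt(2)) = v^4 - 7*sqrt(2)*v^3/2 + v^3 - 8*v^2 - 7*sqrt(2)*v^2/2 - 8*v + 28*sqrt(2)*v + 28*sqrt(2)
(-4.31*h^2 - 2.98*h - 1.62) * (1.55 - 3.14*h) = 13.5334*h^3 + 2.6767*h^2 + 0.4678*h - 2.511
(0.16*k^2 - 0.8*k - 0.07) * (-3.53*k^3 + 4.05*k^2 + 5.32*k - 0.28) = -0.5648*k^5 + 3.472*k^4 - 2.1417*k^3 - 4.5843*k^2 - 0.1484*k + 0.0196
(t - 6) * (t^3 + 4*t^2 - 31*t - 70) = t^4 - 2*t^3 - 55*t^2 + 116*t + 420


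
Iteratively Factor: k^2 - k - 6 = (k - 3)*(k + 2)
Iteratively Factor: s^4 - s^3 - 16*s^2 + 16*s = (s - 4)*(s^3 + 3*s^2 - 4*s) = (s - 4)*(s - 1)*(s^2 + 4*s) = (s - 4)*(s - 1)*(s + 4)*(s)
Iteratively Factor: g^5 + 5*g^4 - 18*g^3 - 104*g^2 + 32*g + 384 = (g + 4)*(g^4 + g^3 - 22*g^2 - 16*g + 96) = (g - 4)*(g + 4)*(g^3 + 5*g^2 - 2*g - 24) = (g - 4)*(g - 2)*(g + 4)*(g^2 + 7*g + 12) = (g - 4)*(g - 2)*(g + 3)*(g + 4)*(g + 4)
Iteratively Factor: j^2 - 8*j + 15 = (j - 3)*(j - 5)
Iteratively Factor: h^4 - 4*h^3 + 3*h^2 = (h)*(h^3 - 4*h^2 + 3*h) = h^2*(h^2 - 4*h + 3) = h^2*(h - 3)*(h - 1)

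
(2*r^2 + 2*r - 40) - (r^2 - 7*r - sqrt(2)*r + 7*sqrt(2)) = r^2 + sqrt(2)*r + 9*r - 40 - 7*sqrt(2)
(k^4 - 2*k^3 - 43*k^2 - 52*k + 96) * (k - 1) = k^5 - 3*k^4 - 41*k^3 - 9*k^2 + 148*k - 96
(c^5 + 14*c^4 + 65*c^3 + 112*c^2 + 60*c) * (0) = 0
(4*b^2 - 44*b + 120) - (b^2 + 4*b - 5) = 3*b^2 - 48*b + 125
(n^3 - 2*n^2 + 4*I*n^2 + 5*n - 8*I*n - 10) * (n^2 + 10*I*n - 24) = n^5 - 2*n^4 + 14*I*n^4 - 59*n^3 - 28*I*n^3 + 118*n^2 - 46*I*n^2 - 120*n + 92*I*n + 240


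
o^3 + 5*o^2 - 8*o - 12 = (o - 2)*(o + 1)*(o + 6)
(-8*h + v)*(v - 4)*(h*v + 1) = -8*h^2*v^2 + 32*h^2*v + h*v^3 - 4*h*v^2 - 8*h*v + 32*h + v^2 - 4*v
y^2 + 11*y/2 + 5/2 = (y + 1/2)*(y + 5)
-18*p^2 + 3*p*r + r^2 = (-3*p + r)*(6*p + r)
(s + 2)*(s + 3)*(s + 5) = s^3 + 10*s^2 + 31*s + 30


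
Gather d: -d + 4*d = 3*d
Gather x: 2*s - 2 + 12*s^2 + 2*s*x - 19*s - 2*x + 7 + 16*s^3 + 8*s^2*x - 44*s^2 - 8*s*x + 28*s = 16*s^3 - 32*s^2 + 11*s + x*(8*s^2 - 6*s - 2) + 5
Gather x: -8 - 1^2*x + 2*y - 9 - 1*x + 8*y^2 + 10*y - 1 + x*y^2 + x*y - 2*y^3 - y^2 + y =x*(y^2 + y - 2) - 2*y^3 + 7*y^2 + 13*y - 18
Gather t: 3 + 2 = 5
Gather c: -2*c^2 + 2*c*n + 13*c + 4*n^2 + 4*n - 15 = -2*c^2 + c*(2*n + 13) + 4*n^2 + 4*n - 15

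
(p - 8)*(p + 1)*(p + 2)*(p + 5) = p^4 - 47*p^2 - 126*p - 80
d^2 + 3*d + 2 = (d + 1)*(d + 2)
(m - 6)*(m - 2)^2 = m^3 - 10*m^2 + 28*m - 24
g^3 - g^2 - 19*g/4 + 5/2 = (g - 5/2)*(g - 1/2)*(g + 2)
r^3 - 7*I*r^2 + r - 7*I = (r - 7*I)*(r - I)*(r + I)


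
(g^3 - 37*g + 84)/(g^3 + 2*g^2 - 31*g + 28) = (g - 3)/(g - 1)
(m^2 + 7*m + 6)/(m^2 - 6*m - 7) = (m + 6)/(m - 7)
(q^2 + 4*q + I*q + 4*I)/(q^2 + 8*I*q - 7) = (q + 4)/(q + 7*I)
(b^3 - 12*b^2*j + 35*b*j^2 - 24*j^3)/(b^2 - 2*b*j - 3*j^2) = (b^2 - 9*b*j + 8*j^2)/(b + j)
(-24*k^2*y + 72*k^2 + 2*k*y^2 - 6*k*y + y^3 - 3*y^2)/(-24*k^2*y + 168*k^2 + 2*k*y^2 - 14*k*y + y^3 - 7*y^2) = (y - 3)/(y - 7)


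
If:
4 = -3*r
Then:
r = -4/3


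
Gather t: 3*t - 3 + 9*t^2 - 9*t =9*t^2 - 6*t - 3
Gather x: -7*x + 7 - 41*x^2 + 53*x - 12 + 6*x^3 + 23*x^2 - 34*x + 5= 6*x^3 - 18*x^2 + 12*x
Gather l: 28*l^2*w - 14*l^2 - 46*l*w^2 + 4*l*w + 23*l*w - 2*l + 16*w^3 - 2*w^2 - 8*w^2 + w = l^2*(28*w - 14) + l*(-46*w^2 + 27*w - 2) + 16*w^3 - 10*w^2 + w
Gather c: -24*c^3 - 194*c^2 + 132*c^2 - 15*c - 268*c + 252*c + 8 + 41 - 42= -24*c^3 - 62*c^2 - 31*c + 7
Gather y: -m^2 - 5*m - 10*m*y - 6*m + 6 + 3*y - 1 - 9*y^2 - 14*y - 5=-m^2 - 11*m - 9*y^2 + y*(-10*m - 11)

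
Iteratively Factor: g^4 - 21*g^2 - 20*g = (g)*(g^3 - 21*g - 20) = g*(g + 1)*(g^2 - g - 20) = g*(g - 5)*(g + 1)*(g + 4)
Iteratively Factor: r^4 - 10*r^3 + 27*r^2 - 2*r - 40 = (r - 5)*(r^3 - 5*r^2 + 2*r + 8) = (r - 5)*(r - 2)*(r^2 - 3*r - 4) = (r - 5)*(r - 4)*(r - 2)*(r + 1)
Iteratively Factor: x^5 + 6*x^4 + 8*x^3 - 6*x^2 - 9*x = (x + 1)*(x^4 + 5*x^3 + 3*x^2 - 9*x) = x*(x + 1)*(x^3 + 5*x^2 + 3*x - 9) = x*(x - 1)*(x + 1)*(x^2 + 6*x + 9) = x*(x - 1)*(x + 1)*(x + 3)*(x + 3)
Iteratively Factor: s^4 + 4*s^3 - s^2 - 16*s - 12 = (s + 2)*(s^3 + 2*s^2 - 5*s - 6) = (s + 2)*(s + 3)*(s^2 - s - 2) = (s + 1)*(s + 2)*(s + 3)*(s - 2)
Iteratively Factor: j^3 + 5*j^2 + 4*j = (j + 4)*(j^2 + j) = j*(j + 4)*(j + 1)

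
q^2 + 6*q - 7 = (q - 1)*(q + 7)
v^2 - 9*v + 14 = (v - 7)*(v - 2)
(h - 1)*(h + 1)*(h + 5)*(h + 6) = h^4 + 11*h^3 + 29*h^2 - 11*h - 30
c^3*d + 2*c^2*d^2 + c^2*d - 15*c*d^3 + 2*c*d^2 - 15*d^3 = (c - 3*d)*(c + 5*d)*(c*d + d)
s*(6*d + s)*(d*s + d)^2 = 6*d^3*s^3 + 12*d^3*s^2 + 6*d^3*s + d^2*s^4 + 2*d^2*s^3 + d^2*s^2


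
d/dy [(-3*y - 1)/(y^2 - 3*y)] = (3*y^2 + 2*y - 3)/(y^2*(y^2 - 6*y + 9))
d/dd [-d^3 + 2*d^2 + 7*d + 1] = -3*d^2 + 4*d + 7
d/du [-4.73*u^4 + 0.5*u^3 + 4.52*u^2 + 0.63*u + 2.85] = -18.92*u^3 + 1.5*u^2 + 9.04*u + 0.63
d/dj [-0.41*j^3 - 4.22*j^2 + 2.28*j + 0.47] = -1.23*j^2 - 8.44*j + 2.28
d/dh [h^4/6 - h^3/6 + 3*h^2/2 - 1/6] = h*(4*h^2 - 3*h + 18)/6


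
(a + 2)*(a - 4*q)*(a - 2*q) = a^3 - 6*a^2*q + 2*a^2 + 8*a*q^2 - 12*a*q + 16*q^2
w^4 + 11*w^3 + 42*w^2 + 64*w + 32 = (w + 1)*(w + 2)*(w + 4)^2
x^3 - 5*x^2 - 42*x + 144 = (x - 8)*(x - 3)*(x + 6)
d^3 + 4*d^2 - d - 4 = (d - 1)*(d + 1)*(d + 4)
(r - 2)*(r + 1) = r^2 - r - 2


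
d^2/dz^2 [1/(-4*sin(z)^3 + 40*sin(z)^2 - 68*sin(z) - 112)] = (9*sin(z)^5 - 119*sin(z)^4 + 541*sin(z)^3 - 1143*sin(z)^2 + 1850*sin(z) - 1138)/(4*(sin(z) - 7)^3*(sin(z) - 4)^3*(sin(z) + 1)^2)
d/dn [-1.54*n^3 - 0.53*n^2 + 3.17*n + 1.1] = -4.62*n^2 - 1.06*n + 3.17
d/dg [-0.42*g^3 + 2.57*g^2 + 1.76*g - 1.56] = -1.26*g^2 + 5.14*g + 1.76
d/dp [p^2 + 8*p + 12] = 2*p + 8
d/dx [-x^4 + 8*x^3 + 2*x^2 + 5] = 4*x*(-x^2 + 6*x + 1)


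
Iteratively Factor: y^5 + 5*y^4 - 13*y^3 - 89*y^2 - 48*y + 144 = (y - 4)*(y^4 + 9*y^3 + 23*y^2 + 3*y - 36) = (y - 4)*(y - 1)*(y^3 + 10*y^2 + 33*y + 36) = (y - 4)*(y - 1)*(y + 3)*(y^2 + 7*y + 12) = (y - 4)*(y - 1)*(y + 3)^2*(y + 4)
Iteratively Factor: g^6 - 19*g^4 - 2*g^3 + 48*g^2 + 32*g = (g + 1)*(g^5 - g^4 - 18*g^3 + 16*g^2 + 32*g) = (g - 4)*(g + 1)*(g^4 + 3*g^3 - 6*g^2 - 8*g) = g*(g - 4)*(g + 1)*(g^3 + 3*g^2 - 6*g - 8) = g*(g - 4)*(g + 1)^2*(g^2 + 2*g - 8) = g*(g - 4)*(g + 1)^2*(g + 4)*(g - 2)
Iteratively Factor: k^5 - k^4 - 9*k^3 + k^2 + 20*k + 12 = (k + 2)*(k^4 - 3*k^3 - 3*k^2 + 7*k + 6) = (k + 1)*(k + 2)*(k^3 - 4*k^2 + k + 6) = (k - 2)*(k + 1)*(k + 2)*(k^2 - 2*k - 3) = (k - 2)*(k + 1)^2*(k + 2)*(k - 3)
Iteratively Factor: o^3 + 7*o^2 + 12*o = (o + 4)*(o^2 + 3*o) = (o + 3)*(o + 4)*(o)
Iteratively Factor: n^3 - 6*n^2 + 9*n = (n - 3)*(n^2 - 3*n) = n*(n - 3)*(n - 3)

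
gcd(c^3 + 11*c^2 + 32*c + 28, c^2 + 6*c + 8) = c + 2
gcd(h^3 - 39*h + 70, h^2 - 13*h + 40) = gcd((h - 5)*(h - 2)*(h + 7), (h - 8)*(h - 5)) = h - 5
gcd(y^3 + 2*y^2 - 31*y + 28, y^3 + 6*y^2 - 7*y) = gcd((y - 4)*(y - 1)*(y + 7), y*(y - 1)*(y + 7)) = y^2 + 6*y - 7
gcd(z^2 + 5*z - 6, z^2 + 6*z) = z + 6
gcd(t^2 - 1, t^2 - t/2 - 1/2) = t - 1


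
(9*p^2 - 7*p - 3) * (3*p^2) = 27*p^4 - 21*p^3 - 9*p^2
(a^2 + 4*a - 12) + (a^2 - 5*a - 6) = 2*a^2 - a - 18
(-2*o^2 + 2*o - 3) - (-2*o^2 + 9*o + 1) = -7*o - 4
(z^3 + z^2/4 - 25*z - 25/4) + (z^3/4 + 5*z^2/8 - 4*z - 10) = 5*z^3/4 + 7*z^2/8 - 29*z - 65/4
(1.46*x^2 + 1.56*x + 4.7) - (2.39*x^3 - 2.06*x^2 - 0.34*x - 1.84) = -2.39*x^3 + 3.52*x^2 + 1.9*x + 6.54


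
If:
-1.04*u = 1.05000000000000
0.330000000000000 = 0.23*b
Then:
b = 1.43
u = -1.01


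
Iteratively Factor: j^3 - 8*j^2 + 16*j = (j - 4)*(j^2 - 4*j) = j*(j - 4)*(j - 4)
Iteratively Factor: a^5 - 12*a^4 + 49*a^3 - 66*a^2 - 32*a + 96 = (a - 4)*(a^4 - 8*a^3 + 17*a^2 + 2*a - 24) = (a - 4)*(a - 2)*(a^3 - 6*a^2 + 5*a + 12) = (a - 4)*(a - 3)*(a - 2)*(a^2 - 3*a - 4) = (a - 4)*(a - 3)*(a - 2)*(a + 1)*(a - 4)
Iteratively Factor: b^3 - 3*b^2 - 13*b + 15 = (b + 3)*(b^2 - 6*b + 5) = (b - 5)*(b + 3)*(b - 1)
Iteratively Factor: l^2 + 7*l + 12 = (l + 4)*(l + 3)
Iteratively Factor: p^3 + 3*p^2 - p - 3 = (p - 1)*(p^2 + 4*p + 3) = (p - 1)*(p + 3)*(p + 1)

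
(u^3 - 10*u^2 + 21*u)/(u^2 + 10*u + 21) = u*(u^2 - 10*u + 21)/(u^2 + 10*u + 21)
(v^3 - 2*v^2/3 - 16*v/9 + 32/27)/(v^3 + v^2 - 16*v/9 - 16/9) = (v - 2/3)/(v + 1)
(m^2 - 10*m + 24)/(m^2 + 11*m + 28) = (m^2 - 10*m + 24)/(m^2 + 11*m + 28)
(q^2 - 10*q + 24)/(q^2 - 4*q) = (q - 6)/q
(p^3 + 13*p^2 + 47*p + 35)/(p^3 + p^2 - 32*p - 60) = (p^2 + 8*p + 7)/(p^2 - 4*p - 12)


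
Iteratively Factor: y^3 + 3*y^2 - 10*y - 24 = (y + 4)*(y^2 - y - 6) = (y + 2)*(y + 4)*(y - 3)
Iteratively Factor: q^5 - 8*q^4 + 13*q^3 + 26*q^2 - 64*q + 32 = (q - 1)*(q^4 - 7*q^3 + 6*q^2 + 32*q - 32) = (q - 1)^2*(q^3 - 6*q^2 + 32) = (q - 1)^2*(q + 2)*(q^2 - 8*q + 16) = (q - 4)*(q - 1)^2*(q + 2)*(q - 4)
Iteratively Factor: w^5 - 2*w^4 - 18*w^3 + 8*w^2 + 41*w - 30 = (w + 3)*(w^4 - 5*w^3 - 3*w^2 + 17*w - 10) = (w - 1)*(w + 3)*(w^3 - 4*w^2 - 7*w + 10) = (w - 5)*(w - 1)*(w + 3)*(w^2 + w - 2) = (w - 5)*(w - 1)*(w + 2)*(w + 3)*(w - 1)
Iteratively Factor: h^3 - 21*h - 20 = (h - 5)*(h^2 + 5*h + 4) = (h - 5)*(h + 4)*(h + 1)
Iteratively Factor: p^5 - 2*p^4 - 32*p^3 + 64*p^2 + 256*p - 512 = (p - 4)*(p^4 + 2*p^3 - 24*p^2 - 32*p + 128) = (p - 4)^2*(p^3 + 6*p^2 - 32) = (p - 4)^2*(p + 4)*(p^2 + 2*p - 8) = (p - 4)^2*(p - 2)*(p + 4)*(p + 4)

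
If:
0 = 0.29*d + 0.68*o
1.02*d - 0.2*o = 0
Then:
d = 0.00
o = 0.00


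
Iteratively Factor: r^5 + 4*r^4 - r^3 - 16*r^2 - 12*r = (r)*(r^4 + 4*r^3 - r^2 - 16*r - 12) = r*(r + 1)*(r^3 + 3*r^2 - 4*r - 12) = r*(r + 1)*(r + 2)*(r^2 + r - 6) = r*(r + 1)*(r + 2)*(r + 3)*(r - 2)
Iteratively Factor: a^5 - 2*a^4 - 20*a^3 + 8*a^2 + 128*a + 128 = (a + 2)*(a^4 - 4*a^3 - 12*a^2 + 32*a + 64) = (a - 4)*(a + 2)*(a^3 - 12*a - 16) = (a - 4)*(a + 2)^2*(a^2 - 2*a - 8) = (a - 4)*(a + 2)^3*(a - 4)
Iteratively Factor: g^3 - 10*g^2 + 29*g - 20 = (g - 4)*(g^2 - 6*g + 5) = (g - 4)*(g - 1)*(g - 5)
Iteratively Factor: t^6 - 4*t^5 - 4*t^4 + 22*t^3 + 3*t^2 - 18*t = (t - 3)*(t^5 - t^4 - 7*t^3 + t^2 + 6*t) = t*(t - 3)*(t^4 - t^3 - 7*t^2 + t + 6) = t*(t - 3)^2*(t^3 + 2*t^2 - t - 2) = t*(t - 3)^2*(t + 1)*(t^2 + t - 2) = t*(t - 3)^2*(t + 1)*(t + 2)*(t - 1)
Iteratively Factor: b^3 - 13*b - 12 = (b + 3)*(b^2 - 3*b - 4) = (b - 4)*(b + 3)*(b + 1)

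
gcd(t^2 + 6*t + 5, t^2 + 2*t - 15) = t + 5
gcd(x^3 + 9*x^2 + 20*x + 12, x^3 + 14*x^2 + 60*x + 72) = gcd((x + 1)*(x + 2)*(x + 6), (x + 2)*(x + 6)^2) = x^2 + 8*x + 12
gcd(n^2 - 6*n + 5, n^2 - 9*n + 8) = n - 1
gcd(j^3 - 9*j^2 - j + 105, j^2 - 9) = j + 3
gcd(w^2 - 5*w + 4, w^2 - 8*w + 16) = w - 4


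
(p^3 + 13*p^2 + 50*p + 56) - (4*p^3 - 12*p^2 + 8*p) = -3*p^3 + 25*p^2 + 42*p + 56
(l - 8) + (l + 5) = 2*l - 3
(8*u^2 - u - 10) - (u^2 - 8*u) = 7*u^2 + 7*u - 10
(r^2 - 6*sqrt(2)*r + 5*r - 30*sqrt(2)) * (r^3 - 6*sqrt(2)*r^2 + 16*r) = r^5 - 12*sqrt(2)*r^4 + 5*r^4 - 60*sqrt(2)*r^3 + 88*r^3 - 96*sqrt(2)*r^2 + 440*r^2 - 480*sqrt(2)*r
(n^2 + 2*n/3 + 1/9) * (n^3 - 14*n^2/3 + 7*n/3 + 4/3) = n^5 - 4*n^4 - 2*n^3/3 + 64*n^2/27 + 31*n/27 + 4/27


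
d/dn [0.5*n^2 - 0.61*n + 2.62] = 1.0*n - 0.61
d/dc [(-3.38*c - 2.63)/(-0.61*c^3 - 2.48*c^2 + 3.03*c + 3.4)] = (2.0618*c^3 + 8.3824*c^2 - 10.2414*c - (3.38*c + 2.63)*(1.83*c^2 + 4.96*c - 3.03) - 11.492)/(0.61*c^3 + 2.48*c^2 - 3.03*c - 3.4)^2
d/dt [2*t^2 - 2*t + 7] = 4*t - 2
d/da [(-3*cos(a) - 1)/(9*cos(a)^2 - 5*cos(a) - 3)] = (27*sin(a)^2 - 18*cos(a) - 31)*sin(a)/(-9*cos(a)^2 + 5*cos(a) + 3)^2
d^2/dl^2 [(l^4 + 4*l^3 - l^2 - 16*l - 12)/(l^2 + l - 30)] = 2*(l^6 + 3*l^5 - 87*l^4 - 131*l^3 + 4914*l^2 + 9324*l - 1752)/(l^6 + 3*l^5 - 87*l^4 - 179*l^3 + 2610*l^2 + 2700*l - 27000)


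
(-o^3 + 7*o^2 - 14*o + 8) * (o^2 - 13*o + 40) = -o^5 + 20*o^4 - 145*o^3 + 470*o^2 - 664*o + 320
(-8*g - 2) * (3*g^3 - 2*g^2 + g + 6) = -24*g^4 + 10*g^3 - 4*g^2 - 50*g - 12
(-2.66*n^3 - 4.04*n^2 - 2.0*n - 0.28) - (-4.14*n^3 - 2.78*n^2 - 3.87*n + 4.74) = 1.48*n^3 - 1.26*n^2 + 1.87*n - 5.02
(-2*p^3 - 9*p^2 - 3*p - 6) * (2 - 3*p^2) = 6*p^5 + 27*p^4 + 5*p^3 - 6*p - 12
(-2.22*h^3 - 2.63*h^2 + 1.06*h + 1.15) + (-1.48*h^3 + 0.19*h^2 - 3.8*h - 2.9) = -3.7*h^3 - 2.44*h^2 - 2.74*h - 1.75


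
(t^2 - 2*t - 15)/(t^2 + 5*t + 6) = (t - 5)/(t + 2)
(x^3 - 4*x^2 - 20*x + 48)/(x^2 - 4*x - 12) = (x^2 + 2*x - 8)/(x + 2)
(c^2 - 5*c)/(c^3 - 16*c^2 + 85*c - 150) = c/(c^2 - 11*c + 30)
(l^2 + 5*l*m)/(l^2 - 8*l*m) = (l + 5*m)/(l - 8*m)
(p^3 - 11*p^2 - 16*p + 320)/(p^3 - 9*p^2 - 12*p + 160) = (p^2 - 3*p - 40)/(p^2 - p - 20)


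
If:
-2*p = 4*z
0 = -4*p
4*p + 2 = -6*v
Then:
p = 0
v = -1/3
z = 0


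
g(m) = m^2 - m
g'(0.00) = -1.00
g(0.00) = 0.00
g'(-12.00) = -25.00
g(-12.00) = 156.00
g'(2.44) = 3.88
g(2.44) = 3.51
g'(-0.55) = -2.10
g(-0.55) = 0.85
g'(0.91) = 0.82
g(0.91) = -0.08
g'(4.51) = 8.02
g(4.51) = 15.83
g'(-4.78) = -10.56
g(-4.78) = 27.63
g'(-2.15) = -5.30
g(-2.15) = 6.77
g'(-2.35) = -5.70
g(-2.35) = 7.87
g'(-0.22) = -1.44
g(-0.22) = 0.27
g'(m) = 2*m - 1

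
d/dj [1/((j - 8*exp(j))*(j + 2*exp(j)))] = (-(j - 8*exp(j))*(2*exp(j) + 1) + (j + 2*exp(j))*(8*exp(j) - 1))/((j - 8*exp(j))^2*(j + 2*exp(j))^2)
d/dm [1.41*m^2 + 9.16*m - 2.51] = 2.82*m + 9.16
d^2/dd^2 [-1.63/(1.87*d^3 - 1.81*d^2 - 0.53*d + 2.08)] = ((18.2886*d - 5.9006)*(1.87*d^3 - 1.81*d^2 - 0.53*d + 2.08) - 1.63*(-11.22*d^2 + 7.24*d + 1.06)*(-5.61*d^2 + 3.62*d + 0.53))/(1.87*d^3 - 1.81*d^2 - 0.53*d + 2.08)^3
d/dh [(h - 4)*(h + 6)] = 2*h + 2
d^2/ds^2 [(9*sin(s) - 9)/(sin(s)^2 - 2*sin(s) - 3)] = 9*(-sin(s)^4 + 3*sin(s)^3 - 25*sin(s)^2 + 41*sin(s) - 26)/((sin(s) - 3)^3*(sin(s) + 1)^2)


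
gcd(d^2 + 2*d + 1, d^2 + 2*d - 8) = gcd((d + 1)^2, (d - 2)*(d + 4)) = 1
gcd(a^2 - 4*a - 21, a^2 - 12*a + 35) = a - 7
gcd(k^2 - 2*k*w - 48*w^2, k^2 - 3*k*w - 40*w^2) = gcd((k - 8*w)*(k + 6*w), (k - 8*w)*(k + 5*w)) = -k + 8*w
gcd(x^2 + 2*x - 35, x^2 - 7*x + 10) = x - 5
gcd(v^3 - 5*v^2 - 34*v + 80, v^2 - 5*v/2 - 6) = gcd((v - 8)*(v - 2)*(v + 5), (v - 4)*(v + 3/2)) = 1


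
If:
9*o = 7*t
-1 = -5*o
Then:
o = 1/5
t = 9/35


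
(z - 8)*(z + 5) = z^2 - 3*z - 40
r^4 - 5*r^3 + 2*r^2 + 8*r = r*(r - 4)*(r - 2)*(r + 1)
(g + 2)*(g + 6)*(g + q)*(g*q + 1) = g^4*q + g^3*q^2 + 8*g^3*q + g^3 + 8*g^2*q^2 + 13*g^2*q + 8*g^2 + 12*g*q^2 + 8*g*q + 12*g + 12*q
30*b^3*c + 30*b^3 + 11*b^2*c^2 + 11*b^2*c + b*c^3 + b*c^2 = (5*b + c)*(6*b + c)*(b*c + b)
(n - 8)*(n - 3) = n^2 - 11*n + 24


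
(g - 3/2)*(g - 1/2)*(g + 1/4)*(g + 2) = g^4 + g^3/4 - 13*g^2/4 + 11*g/16 + 3/8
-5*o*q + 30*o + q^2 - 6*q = (-5*o + q)*(q - 6)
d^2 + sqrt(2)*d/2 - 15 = (d - 5*sqrt(2)/2)*(d + 3*sqrt(2))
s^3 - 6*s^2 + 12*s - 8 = (s - 2)^3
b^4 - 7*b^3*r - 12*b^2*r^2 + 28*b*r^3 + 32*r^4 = (b - 8*r)*(b - 2*r)*(b + r)*(b + 2*r)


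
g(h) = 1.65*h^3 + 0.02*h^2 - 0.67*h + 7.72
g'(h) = 4.95*h^2 + 0.04*h - 0.67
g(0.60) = 7.68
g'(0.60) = 1.14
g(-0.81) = 7.40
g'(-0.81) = 2.55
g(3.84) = 98.87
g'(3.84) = 72.47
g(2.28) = 25.85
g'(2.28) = 25.15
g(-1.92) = -2.60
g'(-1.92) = 17.50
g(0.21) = 7.60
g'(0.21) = -0.44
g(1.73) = 15.16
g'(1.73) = 14.21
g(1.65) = 14.08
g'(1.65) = 12.87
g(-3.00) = -34.64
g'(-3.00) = 43.76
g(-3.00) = -34.64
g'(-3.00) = 43.76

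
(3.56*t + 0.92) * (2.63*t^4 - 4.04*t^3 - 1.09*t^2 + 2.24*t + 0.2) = 9.3628*t^5 - 11.9628*t^4 - 7.5972*t^3 + 6.9716*t^2 + 2.7728*t + 0.184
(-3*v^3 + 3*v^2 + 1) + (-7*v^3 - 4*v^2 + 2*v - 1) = -10*v^3 - v^2 + 2*v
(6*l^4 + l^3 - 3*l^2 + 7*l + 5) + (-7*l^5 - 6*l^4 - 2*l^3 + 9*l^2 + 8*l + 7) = -7*l^5 - l^3 + 6*l^2 + 15*l + 12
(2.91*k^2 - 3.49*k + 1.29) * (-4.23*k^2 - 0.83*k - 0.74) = -12.3093*k^4 + 12.3474*k^3 - 4.7134*k^2 + 1.5119*k - 0.9546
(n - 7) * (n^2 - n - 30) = n^3 - 8*n^2 - 23*n + 210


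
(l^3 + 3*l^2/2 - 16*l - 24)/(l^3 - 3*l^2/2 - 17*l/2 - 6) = (l + 4)/(l + 1)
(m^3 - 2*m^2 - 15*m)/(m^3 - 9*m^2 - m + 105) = m/(m - 7)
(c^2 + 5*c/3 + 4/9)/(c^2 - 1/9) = (3*c + 4)/(3*c - 1)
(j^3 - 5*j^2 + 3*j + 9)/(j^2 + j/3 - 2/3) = 3*(j^2 - 6*j + 9)/(3*j - 2)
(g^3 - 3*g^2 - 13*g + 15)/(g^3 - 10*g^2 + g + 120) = (g - 1)/(g - 8)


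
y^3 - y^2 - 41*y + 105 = (y - 5)*(y - 3)*(y + 7)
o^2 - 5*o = o*(o - 5)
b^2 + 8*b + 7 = (b + 1)*(b + 7)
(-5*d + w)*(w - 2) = -5*d*w + 10*d + w^2 - 2*w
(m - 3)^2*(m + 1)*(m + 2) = m^4 - 3*m^3 - 7*m^2 + 15*m + 18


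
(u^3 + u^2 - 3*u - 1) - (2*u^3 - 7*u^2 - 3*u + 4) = -u^3 + 8*u^2 - 5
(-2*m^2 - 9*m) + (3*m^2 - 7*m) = m^2 - 16*m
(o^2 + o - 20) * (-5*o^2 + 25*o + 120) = -5*o^4 + 20*o^3 + 245*o^2 - 380*o - 2400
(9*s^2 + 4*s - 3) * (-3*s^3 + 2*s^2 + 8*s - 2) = -27*s^5 + 6*s^4 + 89*s^3 + 8*s^2 - 32*s + 6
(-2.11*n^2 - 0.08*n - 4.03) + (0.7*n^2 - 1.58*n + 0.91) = -1.41*n^2 - 1.66*n - 3.12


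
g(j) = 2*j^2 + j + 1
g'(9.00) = 37.00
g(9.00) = 172.00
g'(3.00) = 13.00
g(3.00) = 22.00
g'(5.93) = 24.72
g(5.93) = 77.26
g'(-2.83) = -10.32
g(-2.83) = 14.19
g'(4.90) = 20.60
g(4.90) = 53.92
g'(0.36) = 2.44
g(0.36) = 1.62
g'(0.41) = 2.64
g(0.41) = 1.75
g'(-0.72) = -1.88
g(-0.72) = 1.32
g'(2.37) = 10.48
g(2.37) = 14.60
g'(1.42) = 6.68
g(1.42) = 6.45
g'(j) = 4*j + 1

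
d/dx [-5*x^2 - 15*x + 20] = -10*x - 15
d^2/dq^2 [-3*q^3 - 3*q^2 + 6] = -18*q - 6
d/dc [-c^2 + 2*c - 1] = 2 - 2*c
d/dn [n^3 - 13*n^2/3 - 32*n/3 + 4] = 3*n^2 - 26*n/3 - 32/3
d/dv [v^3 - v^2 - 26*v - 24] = 3*v^2 - 2*v - 26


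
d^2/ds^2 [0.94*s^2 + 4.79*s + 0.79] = 1.88000000000000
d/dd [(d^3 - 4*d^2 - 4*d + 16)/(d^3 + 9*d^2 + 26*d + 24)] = (13*d^2 + 8*d - 128)/(d^4 + 14*d^3 + 73*d^2 + 168*d + 144)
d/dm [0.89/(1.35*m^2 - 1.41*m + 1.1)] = (1.2549 - 2.403*m)/(1.35*m^2 - 1.41*m + 1.1)^2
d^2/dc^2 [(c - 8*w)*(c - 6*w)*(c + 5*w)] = 6*c - 18*w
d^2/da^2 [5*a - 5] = 0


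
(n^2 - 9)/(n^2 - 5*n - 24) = (n - 3)/(n - 8)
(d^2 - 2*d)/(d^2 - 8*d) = (d - 2)/(d - 8)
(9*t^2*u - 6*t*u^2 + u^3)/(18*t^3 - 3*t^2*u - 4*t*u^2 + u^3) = u/(2*t + u)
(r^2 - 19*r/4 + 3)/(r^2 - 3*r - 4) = (r - 3/4)/(r + 1)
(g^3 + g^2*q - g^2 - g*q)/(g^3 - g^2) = (g + q)/g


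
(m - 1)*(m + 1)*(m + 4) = m^3 + 4*m^2 - m - 4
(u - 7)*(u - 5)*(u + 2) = u^3 - 10*u^2 + 11*u + 70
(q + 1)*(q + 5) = q^2 + 6*q + 5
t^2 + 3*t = t*(t + 3)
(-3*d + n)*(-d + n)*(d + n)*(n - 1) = 3*d^3*n - 3*d^3 - d^2*n^2 + d^2*n - 3*d*n^3 + 3*d*n^2 + n^4 - n^3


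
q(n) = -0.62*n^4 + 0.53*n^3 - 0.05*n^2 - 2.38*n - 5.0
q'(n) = -2.48*n^3 + 1.59*n^2 - 0.1*n - 2.38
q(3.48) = -82.48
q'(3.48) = -87.99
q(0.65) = -6.53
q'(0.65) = -2.45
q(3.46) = -80.74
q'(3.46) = -86.42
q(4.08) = -151.35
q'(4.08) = -144.76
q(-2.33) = -24.70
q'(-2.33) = 37.86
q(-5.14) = -498.82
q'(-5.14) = 376.92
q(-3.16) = -76.52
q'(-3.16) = 92.07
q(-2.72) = -43.50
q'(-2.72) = 59.56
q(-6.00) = -910.52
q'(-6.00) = 591.14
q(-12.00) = -13755.80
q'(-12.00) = 4513.22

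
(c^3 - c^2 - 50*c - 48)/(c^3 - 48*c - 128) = (c^2 + 7*c + 6)/(c^2 + 8*c + 16)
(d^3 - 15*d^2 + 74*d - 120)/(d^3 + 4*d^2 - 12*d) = (d^3 - 15*d^2 + 74*d - 120)/(d*(d^2 + 4*d - 12))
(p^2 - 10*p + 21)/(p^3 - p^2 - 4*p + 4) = (p^2 - 10*p + 21)/(p^3 - p^2 - 4*p + 4)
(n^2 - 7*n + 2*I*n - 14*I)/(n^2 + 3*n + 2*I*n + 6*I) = (n - 7)/(n + 3)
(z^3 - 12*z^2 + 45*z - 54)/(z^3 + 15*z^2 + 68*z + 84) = (z^3 - 12*z^2 + 45*z - 54)/(z^3 + 15*z^2 + 68*z + 84)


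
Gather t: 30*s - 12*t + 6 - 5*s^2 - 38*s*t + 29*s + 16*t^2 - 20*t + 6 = -5*s^2 + 59*s + 16*t^2 + t*(-38*s - 32) + 12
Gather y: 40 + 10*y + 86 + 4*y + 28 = 14*y + 154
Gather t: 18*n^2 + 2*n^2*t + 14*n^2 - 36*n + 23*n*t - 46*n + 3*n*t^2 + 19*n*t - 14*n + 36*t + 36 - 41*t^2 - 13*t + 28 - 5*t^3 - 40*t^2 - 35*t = 32*n^2 - 96*n - 5*t^3 + t^2*(3*n - 81) + t*(2*n^2 + 42*n - 12) + 64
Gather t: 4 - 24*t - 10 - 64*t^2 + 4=-64*t^2 - 24*t - 2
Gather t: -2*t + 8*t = 6*t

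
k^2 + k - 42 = (k - 6)*(k + 7)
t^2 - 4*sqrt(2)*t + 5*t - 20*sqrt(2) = (t + 5)*(t - 4*sqrt(2))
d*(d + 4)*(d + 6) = d^3 + 10*d^2 + 24*d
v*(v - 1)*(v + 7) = v^3 + 6*v^2 - 7*v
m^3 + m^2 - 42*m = m*(m - 6)*(m + 7)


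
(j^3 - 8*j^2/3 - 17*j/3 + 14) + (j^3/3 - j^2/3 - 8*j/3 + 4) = 4*j^3/3 - 3*j^2 - 25*j/3 + 18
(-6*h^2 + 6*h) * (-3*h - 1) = 18*h^3 - 12*h^2 - 6*h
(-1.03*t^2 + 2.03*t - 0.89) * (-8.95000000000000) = 9.2185*t^2 - 18.1685*t + 7.9655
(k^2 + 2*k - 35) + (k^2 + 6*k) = 2*k^2 + 8*k - 35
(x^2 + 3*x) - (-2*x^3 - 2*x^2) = 2*x^3 + 3*x^2 + 3*x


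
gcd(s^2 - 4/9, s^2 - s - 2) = 1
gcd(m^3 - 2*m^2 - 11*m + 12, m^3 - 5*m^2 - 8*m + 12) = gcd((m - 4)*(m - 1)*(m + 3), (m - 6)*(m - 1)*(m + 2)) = m - 1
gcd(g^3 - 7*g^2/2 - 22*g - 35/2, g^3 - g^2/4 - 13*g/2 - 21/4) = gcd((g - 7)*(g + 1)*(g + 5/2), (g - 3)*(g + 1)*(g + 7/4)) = g + 1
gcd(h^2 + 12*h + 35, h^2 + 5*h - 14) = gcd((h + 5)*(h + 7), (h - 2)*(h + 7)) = h + 7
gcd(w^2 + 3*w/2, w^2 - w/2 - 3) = w + 3/2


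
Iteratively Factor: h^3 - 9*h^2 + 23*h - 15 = (h - 5)*(h^2 - 4*h + 3) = (h - 5)*(h - 1)*(h - 3)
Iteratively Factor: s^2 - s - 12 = (s - 4)*(s + 3)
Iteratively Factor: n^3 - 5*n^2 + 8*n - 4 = (n - 2)*(n^2 - 3*n + 2) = (n - 2)*(n - 1)*(n - 2)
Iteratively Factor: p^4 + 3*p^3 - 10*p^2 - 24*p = (p + 2)*(p^3 + p^2 - 12*p) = p*(p + 2)*(p^2 + p - 12) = p*(p + 2)*(p + 4)*(p - 3)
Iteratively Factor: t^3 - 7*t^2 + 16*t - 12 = (t - 2)*(t^2 - 5*t + 6) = (t - 3)*(t - 2)*(t - 2)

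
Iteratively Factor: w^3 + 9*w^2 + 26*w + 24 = (w + 2)*(w^2 + 7*w + 12) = (w + 2)*(w + 4)*(w + 3)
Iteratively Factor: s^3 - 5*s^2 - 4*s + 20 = (s - 5)*(s^2 - 4) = (s - 5)*(s - 2)*(s + 2)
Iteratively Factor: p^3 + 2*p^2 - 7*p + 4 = (p + 4)*(p^2 - 2*p + 1) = (p - 1)*(p + 4)*(p - 1)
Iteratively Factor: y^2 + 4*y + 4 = (y + 2)*(y + 2)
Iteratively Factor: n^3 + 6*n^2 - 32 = (n + 4)*(n^2 + 2*n - 8) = (n - 2)*(n + 4)*(n + 4)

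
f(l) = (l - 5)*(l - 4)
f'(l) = 2*l - 9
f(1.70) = 7.59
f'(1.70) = -5.60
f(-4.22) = 75.79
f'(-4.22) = -17.44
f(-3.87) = 69.81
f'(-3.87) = -16.74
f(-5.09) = 91.72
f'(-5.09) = -19.18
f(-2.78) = 52.75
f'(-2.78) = -14.56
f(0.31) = 17.31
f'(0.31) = -8.38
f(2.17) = 5.18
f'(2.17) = -4.66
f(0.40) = 16.56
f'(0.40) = -8.20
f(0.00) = 20.00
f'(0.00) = -9.00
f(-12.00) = 272.00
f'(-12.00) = -33.00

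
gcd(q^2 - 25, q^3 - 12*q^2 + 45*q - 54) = 1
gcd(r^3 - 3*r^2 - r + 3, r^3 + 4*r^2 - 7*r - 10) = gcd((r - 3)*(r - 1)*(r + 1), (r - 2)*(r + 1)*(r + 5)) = r + 1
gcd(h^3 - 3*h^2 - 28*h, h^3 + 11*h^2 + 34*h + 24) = h + 4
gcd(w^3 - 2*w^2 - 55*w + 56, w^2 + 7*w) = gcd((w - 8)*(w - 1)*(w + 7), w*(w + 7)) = w + 7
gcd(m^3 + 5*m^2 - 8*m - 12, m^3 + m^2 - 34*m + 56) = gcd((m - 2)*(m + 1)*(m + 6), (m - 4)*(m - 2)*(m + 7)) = m - 2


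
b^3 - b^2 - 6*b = b*(b - 3)*(b + 2)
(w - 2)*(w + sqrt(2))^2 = w^3 - 2*w^2 + 2*sqrt(2)*w^2 - 4*sqrt(2)*w + 2*w - 4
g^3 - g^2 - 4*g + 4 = (g - 2)*(g - 1)*(g + 2)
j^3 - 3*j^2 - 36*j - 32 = (j - 8)*(j + 1)*(j + 4)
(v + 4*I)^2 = v^2 + 8*I*v - 16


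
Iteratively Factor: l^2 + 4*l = (l)*(l + 4)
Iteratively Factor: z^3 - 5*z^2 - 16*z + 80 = (z - 4)*(z^2 - z - 20) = (z - 4)*(z + 4)*(z - 5)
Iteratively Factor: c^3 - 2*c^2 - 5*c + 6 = (c - 3)*(c^2 + c - 2) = (c - 3)*(c - 1)*(c + 2)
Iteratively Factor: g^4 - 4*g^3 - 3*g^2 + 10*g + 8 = (g + 1)*(g^3 - 5*g^2 + 2*g + 8) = (g - 4)*(g + 1)*(g^2 - g - 2) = (g - 4)*(g + 1)^2*(g - 2)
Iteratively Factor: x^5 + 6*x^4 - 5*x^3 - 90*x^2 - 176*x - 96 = (x + 2)*(x^4 + 4*x^3 - 13*x^2 - 64*x - 48) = (x - 4)*(x + 2)*(x^3 + 8*x^2 + 19*x + 12) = (x - 4)*(x + 2)*(x + 4)*(x^2 + 4*x + 3) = (x - 4)*(x + 1)*(x + 2)*(x + 4)*(x + 3)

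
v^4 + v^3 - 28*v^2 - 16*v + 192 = (v - 4)*(v - 3)*(v + 4)^2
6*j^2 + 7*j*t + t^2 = (j + t)*(6*j + t)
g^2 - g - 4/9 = (g - 4/3)*(g + 1/3)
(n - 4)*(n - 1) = n^2 - 5*n + 4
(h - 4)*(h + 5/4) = h^2 - 11*h/4 - 5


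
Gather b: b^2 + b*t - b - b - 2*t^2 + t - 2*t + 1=b^2 + b*(t - 2) - 2*t^2 - t + 1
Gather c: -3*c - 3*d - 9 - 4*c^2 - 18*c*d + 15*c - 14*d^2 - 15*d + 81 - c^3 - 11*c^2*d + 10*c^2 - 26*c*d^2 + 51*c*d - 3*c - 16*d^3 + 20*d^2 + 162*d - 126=-c^3 + c^2*(6 - 11*d) + c*(-26*d^2 + 33*d + 9) - 16*d^3 + 6*d^2 + 144*d - 54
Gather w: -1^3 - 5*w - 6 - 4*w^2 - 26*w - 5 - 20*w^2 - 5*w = -24*w^2 - 36*w - 12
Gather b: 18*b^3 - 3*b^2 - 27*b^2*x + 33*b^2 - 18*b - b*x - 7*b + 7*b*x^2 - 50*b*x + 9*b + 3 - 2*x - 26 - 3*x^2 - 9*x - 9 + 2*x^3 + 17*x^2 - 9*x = 18*b^3 + b^2*(30 - 27*x) + b*(7*x^2 - 51*x - 16) + 2*x^3 + 14*x^2 - 20*x - 32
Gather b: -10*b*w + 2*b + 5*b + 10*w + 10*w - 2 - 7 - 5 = b*(7 - 10*w) + 20*w - 14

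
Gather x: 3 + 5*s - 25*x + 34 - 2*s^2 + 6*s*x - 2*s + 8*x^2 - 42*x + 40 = -2*s^2 + 3*s + 8*x^2 + x*(6*s - 67) + 77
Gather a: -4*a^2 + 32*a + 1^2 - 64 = -4*a^2 + 32*a - 63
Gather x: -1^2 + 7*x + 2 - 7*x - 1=0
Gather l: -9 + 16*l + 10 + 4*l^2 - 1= 4*l^2 + 16*l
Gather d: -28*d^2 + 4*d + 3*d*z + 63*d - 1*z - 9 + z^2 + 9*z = -28*d^2 + d*(3*z + 67) + z^2 + 8*z - 9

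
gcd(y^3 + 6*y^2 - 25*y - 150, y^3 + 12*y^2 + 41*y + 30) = y^2 + 11*y + 30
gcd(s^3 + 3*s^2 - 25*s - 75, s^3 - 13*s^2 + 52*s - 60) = s - 5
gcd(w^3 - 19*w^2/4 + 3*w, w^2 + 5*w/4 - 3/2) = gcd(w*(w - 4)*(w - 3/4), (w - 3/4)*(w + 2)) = w - 3/4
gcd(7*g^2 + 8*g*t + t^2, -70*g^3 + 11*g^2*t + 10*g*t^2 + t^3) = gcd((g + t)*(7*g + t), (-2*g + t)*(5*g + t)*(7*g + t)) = 7*g + t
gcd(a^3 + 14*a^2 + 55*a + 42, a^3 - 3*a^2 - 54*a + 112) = a + 7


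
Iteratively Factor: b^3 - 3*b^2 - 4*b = (b - 4)*(b^2 + b) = (b - 4)*(b + 1)*(b)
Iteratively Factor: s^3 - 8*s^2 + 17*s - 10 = (s - 5)*(s^2 - 3*s + 2) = (s - 5)*(s - 2)*(s - 1)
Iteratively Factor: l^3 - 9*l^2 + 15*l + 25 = (l - 5)*(l^2 - 4*l - 5) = (l - 5)*(l + 1)*(l - 5)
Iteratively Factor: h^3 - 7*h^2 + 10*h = (h - 2)*(h^2 - 5*h) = h*(h - 2)*(h - 5)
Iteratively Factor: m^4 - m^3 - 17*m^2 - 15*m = (m + 1)*(m^3 - 2*m^2 - 15*m) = (m - 5)*(m + 1)*(m^2 + 3*m) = (m - 5)*(m + 1)*(m + 3)*(m)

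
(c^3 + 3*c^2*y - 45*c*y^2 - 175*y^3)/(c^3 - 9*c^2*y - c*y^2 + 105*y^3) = (-c^2 - 10*c*y - 25*y^2)/(-c^2 + 2*c*y + 15*y^2)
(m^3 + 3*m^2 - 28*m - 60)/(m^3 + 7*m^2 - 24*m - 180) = (m + 2)/(m + 6)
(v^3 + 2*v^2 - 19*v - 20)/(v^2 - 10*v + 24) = (v^2 + 6*v + 5)/(v - 6)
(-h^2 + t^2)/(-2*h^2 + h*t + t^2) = (h + t)/(2*h + t)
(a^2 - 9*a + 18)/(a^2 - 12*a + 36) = (a - 3)/(a - 6)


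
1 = 1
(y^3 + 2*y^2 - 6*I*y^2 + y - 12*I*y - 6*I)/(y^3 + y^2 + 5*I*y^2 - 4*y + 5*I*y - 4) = (y^2 + y*(1 - 6*I) - 6*I)/(y^2 + 5*I*y - 4)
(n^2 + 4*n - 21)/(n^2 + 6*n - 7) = (n - 3)/(n - 1)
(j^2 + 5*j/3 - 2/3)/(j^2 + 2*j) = (j - 1/3)/j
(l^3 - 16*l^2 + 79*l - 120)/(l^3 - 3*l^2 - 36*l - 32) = (l^2 - 8*l + 15)/(l^2 + 5*l + 4)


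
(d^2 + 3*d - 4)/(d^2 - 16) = (d - 1)/(d - 4)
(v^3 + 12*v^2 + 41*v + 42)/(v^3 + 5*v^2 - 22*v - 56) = (v + 3)/(v - 4)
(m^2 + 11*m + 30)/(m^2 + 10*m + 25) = (m + 6)/(m + 5)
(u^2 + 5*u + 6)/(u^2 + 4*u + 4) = (u + 3)/(u + 2)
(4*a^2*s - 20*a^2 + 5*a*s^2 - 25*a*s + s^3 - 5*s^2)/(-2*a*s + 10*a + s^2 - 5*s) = (4*a^2 + 5*a*s + s^2)/(-2*a + s)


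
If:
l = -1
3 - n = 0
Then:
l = -1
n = 3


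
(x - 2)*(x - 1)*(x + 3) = x^3 - 7*x + 6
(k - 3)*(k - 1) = k^2 - 4*k + 3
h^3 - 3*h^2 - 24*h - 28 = (h - 7)*(h + 2)^2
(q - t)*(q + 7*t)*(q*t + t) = q^3*t + 6*q^2*t^2 + q^2*t - 7*q*t^3 + 6*q*t^2 - 7*t^3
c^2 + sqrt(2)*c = c*(c + sqrt(2))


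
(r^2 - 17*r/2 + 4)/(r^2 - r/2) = (r - 8)/r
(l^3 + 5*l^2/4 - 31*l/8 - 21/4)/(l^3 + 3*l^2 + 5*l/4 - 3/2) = (4*l^2 - l - 14)/(2*(2*l^2 + 3*l - 2))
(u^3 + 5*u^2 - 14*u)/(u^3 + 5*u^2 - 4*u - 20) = u*(u + 7)/(u^2 + 7*u + 10)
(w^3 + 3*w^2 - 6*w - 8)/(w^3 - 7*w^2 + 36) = (w^3 + 3*w^2 - 6*w - 8)/(w^3 - 7*w^2 + 36)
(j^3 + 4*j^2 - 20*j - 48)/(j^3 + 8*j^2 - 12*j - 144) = (j + 2)/(j + 6)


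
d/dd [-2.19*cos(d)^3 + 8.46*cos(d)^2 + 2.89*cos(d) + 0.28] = (6.57*cos(d)^2 - 16.92*cos(d) - 2.89)*sin(d)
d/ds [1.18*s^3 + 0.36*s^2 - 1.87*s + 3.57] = 3.54*s^2 + 0.72*s - 1.87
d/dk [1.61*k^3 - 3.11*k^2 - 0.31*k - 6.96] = 4.83*k^2 - 6.22*k - 0.31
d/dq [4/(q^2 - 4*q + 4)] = 8*(2 - q)/(q^2 - 4*q + 4)^2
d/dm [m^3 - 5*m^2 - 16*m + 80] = 3*m^2 - 10*m - 16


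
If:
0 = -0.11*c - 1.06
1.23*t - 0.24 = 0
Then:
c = -9.64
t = 0.20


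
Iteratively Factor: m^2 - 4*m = (m)*(m - 4)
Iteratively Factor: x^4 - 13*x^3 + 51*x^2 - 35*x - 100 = (x - 5)*(x^3 - 8*x^2 + 11*x + 20) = (x - 5)^2*(x^2 - 3*x - 4) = (x - 5)^2*(x + 1)*(x - 4)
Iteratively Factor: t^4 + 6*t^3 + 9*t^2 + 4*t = (t + 4)*(t^3 + 2*t^2 + t) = (t + 1)*(t + 4)*(t^2 + t) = t*(t + 1)*(t + 4)*(t + 1)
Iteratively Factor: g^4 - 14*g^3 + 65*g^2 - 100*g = (g - 5)*(g^3 - 9*g^2 + 20*g) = (g - 5)*(g - 4)*(g^2 - 5*g) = (g - 5)^2*(g - 4)*(g)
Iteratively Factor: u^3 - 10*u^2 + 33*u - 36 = (u - 4)*(u^2 - 6*u + 9) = (u - 4)*(u - 3)*(u - 3)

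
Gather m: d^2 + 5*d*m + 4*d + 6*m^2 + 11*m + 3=d^2 + 4*d + 6*m^2 + m*(5*d + 11) + 3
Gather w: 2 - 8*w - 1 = 1 - 8*w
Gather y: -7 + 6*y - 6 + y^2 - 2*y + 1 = y^2 + 4*y - 12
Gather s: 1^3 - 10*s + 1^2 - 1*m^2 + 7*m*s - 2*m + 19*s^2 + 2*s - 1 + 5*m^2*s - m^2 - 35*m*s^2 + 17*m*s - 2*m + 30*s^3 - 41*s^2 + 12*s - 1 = -2*m^2 - 4*m + 30*s^3 + s^2*(-35*m - 22) + s*(5*m^2 + 24*m + 4)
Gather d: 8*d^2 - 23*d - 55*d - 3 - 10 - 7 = 8*d^2 - 78*d - 20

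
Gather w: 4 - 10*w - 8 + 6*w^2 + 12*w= 6*w^2 + 2*w - 4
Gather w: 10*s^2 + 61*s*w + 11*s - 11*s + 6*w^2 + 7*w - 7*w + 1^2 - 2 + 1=10*s^2 + 61*s*w + 6*w^2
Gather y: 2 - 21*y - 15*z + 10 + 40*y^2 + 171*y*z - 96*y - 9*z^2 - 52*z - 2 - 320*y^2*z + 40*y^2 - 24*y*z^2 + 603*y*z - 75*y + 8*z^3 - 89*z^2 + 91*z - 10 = y^2*(80 - 320*z) + y*(-24*z^2 + 774*z - 192) + 8*z^3 - 98*z^2 + 24*z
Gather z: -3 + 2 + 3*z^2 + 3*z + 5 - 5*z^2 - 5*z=-2*z^2 - 2*z + 4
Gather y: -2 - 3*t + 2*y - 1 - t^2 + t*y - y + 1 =-t^2 - 3*t + y*(t + 1) - 2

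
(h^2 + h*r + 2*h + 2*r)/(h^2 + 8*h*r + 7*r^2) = (h + 2)/(h + 7*r)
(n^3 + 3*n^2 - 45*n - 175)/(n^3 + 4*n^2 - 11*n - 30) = (n^2 - 2*n - 35)/(n^2 - n - 6)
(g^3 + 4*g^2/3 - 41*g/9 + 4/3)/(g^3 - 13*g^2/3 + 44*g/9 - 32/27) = 3*(g + 3)/(3*g - 8)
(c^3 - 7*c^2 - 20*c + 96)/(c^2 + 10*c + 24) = (c^2 - 11*c + 24)/(c + 6)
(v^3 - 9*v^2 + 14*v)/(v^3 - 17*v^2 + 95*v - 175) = v*(v - 2)/(v^2 - 10*v + 25)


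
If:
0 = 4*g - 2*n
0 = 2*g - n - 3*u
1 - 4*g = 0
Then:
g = 1/4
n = 1/2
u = 0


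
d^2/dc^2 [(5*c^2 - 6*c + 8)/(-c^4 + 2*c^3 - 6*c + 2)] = 2*(-15*c^8 + 66*c^7 - 196*c^6 + 492*c^5 - 600*c^4 + 236*c^3 + 48*c^2 + 96*c - 236)/(c^12 - 6*c^11 + 12*c^10 + 10*c^9 - 78*c^8 + 96*c^7 + 84*c^6 - 288*c^5 + 156*c^4 + 192*c^3 - 216*c^2 + 72*c - 8)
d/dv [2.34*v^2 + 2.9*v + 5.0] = 4.68*v + 2.9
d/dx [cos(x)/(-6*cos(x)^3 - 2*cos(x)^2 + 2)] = -(9*cos(x) + cos(2*x) + 3*cos(3*x) + 3)*sin(x)/(4*(3*cos(x)^3 + cos(x)^2 - 1)^2)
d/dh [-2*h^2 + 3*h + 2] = 3 - 4*h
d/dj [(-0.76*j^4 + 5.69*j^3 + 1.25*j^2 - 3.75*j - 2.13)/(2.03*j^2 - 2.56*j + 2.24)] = (-3.0856*j^5 + 17.3875*j^4 - 35.9424*j^3 + 42.6493*j^2 + 14.2478*j - 13.8528)/(4.1209*j^4 - 10.3936*j^3 + 15.648*j^2 - 11.4688*j + 5.0176)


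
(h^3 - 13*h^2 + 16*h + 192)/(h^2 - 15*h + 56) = (h^2 - 5*h - 24)/(h - 7)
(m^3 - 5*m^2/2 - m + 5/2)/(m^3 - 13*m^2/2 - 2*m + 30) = (m^2 - 1)/(m^2 - 4*m - 12)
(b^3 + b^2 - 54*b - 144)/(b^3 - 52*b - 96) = (b + 3)/(b + 2)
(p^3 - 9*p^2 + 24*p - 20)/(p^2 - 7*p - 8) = (-p^3 + 9*p^2 - 24*p + 20)/(-p^2 + 7*p + 8)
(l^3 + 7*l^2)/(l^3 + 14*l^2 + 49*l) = l/(l + 7)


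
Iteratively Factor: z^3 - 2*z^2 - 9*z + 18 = (z + 3)*(z^2 - 5*z + 6) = (z - 2)*(z + 3)*(z - 3)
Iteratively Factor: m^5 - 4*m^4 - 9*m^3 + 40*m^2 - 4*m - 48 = (m - 2)*(m^4 - 2*m^3 - 13*m^2 + 14*m + 24) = (m - 2)*(m + 3)*(m^3 - 5*m^2 + 2*m + 8) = (m - 2)^2*(m + 3)*(m^2 - 3*m - 4) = (m - 2)^2*(m + 1)*(m + 3)*(m - 4)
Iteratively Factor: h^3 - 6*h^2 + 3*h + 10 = (h - 2)*(h^2 - 4*h - 5) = (h - 5)*(h - 2)*(h + 1)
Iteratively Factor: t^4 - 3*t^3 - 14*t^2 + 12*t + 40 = (t + 2)*(t^3 - 5*t^2 - 4*t + 20) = (t - 2)*(t + 2)*(t^2 - 3*t - 10) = (t - 2)*(t + 2)^2*(t - 5)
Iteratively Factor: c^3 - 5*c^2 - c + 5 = (c + 1)*(c^2 - 6*c + 5) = (c - 5)*(c + 1)*(c - 1)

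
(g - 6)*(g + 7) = g^2 + g - 42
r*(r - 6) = r^2 - 6*r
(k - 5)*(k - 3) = k^2 - 8*k + 15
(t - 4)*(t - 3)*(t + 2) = t^3 - 5*t^2 - 2*t + 24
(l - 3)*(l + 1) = l^2 - 2*l - 3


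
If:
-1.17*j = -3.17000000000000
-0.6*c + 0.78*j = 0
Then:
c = 3.52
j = 2.71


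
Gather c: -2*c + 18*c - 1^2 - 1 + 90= 16*c + 88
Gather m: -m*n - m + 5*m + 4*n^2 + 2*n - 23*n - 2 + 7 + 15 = m*(4 - n) + 4*n^2 - 21*n + 20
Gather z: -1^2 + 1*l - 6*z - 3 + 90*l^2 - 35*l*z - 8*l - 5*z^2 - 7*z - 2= 90*l^2 - 7*l - 5*z^2 + z*(-35*l - 13) - 6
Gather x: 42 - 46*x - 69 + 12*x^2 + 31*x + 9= 12*x^2 - 15*x - 18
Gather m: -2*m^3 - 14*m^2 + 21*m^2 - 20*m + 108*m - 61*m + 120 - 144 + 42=-2*m^3 + 7*m^2 + 27*m + 18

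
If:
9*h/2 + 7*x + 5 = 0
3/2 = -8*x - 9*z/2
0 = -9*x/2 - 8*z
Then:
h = -154/225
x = -48/175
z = 27/175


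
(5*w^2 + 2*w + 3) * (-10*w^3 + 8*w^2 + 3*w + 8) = -50*w^5 + 20*w^4 + w^3 + 70*w^2 + 25*w + 24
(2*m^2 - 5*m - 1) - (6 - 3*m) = 2*m^2 - 2*m - 7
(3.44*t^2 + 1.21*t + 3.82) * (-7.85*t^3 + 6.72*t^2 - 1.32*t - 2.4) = -27.004*t^5 + 13.6183*t^4 - 26.3966*t^3 + 15.8172*t^2 - 7.9464*t - 9.168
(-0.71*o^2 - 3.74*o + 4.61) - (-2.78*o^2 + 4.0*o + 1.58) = 2.07*o^2 - 7.74*o + 3.03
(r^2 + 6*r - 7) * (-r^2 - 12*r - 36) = -r^4 - 18*r^3 - 101*r^2 - 132*r + 252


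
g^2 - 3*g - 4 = (g - 4)*(g + 1)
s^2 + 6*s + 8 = (s + 2)*(s + 4)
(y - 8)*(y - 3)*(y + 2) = y^3 - 9*y^2 + 2*y + 48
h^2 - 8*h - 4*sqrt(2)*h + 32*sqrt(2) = (h - 8)*(h - 4*sqrt(2))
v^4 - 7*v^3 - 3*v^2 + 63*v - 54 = (v - 6)*(v - 3)*(v - 1)*(v + 3)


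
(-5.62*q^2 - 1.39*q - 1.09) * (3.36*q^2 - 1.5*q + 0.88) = -18.8832*q^4 + 3.7596*q^3 - 6.523*q^2 + 0.4118*q - 0.9592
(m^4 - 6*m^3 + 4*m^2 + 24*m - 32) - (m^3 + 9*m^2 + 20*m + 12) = m^4 - 7*m^3 - 5*m^2 + 4*m - 44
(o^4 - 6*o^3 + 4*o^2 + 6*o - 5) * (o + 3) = o^5 - 3*o^4 - 14*o^3 + 18*o^2 + 13*o - 15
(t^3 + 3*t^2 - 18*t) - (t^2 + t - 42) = t^3 + 2*t^2 - 19*t + 42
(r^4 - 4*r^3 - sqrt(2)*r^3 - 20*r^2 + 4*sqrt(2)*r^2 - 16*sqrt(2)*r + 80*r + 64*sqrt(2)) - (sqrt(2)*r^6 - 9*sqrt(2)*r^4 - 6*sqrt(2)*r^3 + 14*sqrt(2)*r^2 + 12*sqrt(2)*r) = -sqrt(2)*r^6 + r^4 + 9*sqrt(2)*r^4 - 4*r^3 + 5*sqrt(2)*r^3 - 20*r^2 - 10*sqrt(2)*r^2 - 28*sqrt(2)*r + 80*r + 64*sqrt(2)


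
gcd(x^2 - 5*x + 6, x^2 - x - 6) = x - 3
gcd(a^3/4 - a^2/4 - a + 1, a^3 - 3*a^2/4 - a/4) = a - 1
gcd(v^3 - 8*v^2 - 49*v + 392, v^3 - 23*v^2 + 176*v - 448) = v^2 - 15*v + 56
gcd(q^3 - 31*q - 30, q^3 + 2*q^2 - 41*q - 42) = q^2 - 5*q - 6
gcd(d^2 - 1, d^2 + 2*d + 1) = d + 1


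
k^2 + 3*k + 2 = (k + 1)*(k + 2)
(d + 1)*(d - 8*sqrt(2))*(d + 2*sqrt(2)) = d^3 - 6*sqrt(2)*d^2 + d^2 - 32*d - 6*sqrt(2)*d - 32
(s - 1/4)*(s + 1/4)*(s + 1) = s^3 + s^2 - s/16 - 1/16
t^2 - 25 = (t - 5)*(t + 5)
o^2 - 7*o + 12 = (o - 4)*(o - 3)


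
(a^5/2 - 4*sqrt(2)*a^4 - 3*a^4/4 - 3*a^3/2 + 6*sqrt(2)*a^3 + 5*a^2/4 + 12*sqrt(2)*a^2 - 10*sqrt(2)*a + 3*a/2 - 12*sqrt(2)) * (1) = a^5/2 - 4*sqrt(2)*a^4 - 3*a^4/4 - 3*a^3/2 + 6*sqrt(2)*a^3 + 5*a^2/4 + 12*sqrt(2)*a^2 - 10*sqrt(2)*a + 3*a/2 - 12*sqrt(2)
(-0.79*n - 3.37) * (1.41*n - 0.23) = -1.1139*n^2 - 4.57*n + 0.7751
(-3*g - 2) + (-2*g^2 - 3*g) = -2*g^2 - 6*g - 2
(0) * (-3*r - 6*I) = 0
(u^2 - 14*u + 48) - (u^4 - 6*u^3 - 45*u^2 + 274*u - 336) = -u^4 + 6*u^3 + 46*u^2 - 288*u + 384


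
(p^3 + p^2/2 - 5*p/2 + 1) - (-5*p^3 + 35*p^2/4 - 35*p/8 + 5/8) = 6*p^3 - 33*p^2/4 + 15*p/8 + 3/8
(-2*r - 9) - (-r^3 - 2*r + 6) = r^3 - 15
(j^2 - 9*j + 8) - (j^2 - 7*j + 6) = 2 - 2*j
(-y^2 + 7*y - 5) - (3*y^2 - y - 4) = -4*y^2 + 8*y - 1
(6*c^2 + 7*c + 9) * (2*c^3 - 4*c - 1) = 12*c^5 + 14*c^4 - 6*c^3 - 34*c^2 - 43*c - 9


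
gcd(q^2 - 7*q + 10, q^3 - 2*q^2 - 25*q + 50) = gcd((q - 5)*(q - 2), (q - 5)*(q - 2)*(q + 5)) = q^2 - 7*q + 10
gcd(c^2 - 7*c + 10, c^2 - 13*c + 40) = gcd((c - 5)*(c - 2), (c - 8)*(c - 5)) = c - 5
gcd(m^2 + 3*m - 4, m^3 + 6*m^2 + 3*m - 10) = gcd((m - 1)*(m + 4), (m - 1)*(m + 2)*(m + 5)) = m - 1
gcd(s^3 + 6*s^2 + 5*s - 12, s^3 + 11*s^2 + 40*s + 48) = s^2 + 7*s + 12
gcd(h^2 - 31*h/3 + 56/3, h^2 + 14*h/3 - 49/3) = h - 7/3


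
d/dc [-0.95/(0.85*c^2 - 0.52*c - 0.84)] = (1.615*c - 0.494)/(-0.85*c^2 + 0.52*c + 0.84)^2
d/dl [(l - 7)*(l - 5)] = 2*l - 12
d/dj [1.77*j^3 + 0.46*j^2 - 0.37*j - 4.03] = 5.31*j^2 + 0.92*j - 0.37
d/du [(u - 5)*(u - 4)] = 2*u - 9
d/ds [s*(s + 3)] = 2*s + 3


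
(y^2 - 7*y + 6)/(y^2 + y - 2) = (y - 6)/(y + 2)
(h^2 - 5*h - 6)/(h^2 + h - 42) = (h + 1)/(h + 7)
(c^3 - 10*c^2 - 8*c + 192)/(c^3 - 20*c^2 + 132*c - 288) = (c + 4)/(c - 6)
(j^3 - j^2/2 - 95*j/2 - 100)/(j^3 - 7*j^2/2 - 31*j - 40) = (j + 5)/(j + 2)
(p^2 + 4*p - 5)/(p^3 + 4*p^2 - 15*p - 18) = (p^2 + 4*p - 5)/(p^3 + 4*p^2 - 15*p - 18)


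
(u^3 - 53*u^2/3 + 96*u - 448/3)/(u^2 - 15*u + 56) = u - 8/3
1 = 1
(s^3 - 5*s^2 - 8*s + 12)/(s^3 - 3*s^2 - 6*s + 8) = (s - 6)/(s - 4)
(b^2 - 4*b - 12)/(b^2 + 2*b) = (b - 6)/b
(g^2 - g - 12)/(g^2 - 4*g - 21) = (g - 4)/(g - 7)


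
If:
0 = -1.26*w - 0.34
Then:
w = -0.27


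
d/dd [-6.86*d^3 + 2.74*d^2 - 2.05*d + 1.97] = -20.58*d^2 + 5.48*d - 2.05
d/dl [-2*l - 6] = -2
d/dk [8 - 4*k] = -4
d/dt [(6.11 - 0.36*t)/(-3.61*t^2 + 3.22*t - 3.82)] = (-1.2996*t^2 + 44.1142*t - 18.299)/(13.0321*t^4 - 23.2484*t^3 + 37.9488*t^2 - 24.6008*t + 14.5924)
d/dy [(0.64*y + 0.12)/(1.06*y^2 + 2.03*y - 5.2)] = (0.6784*y^2 + 1.2992*y - (0.64*y + 0.12)*(2.12*y + 2.03) - 3.328)/(1.06*y^2 + 2.03*y - 5.2)^2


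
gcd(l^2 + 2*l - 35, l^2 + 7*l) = l + 7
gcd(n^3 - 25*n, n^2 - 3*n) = n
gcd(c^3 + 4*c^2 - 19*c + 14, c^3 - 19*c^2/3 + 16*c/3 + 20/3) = c - 2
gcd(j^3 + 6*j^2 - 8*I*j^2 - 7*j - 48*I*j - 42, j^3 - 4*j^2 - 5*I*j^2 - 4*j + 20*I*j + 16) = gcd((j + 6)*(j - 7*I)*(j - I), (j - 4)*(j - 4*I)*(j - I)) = j - I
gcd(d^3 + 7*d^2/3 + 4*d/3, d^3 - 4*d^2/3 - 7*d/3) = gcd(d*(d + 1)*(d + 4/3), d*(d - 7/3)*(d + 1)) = d^2 + d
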